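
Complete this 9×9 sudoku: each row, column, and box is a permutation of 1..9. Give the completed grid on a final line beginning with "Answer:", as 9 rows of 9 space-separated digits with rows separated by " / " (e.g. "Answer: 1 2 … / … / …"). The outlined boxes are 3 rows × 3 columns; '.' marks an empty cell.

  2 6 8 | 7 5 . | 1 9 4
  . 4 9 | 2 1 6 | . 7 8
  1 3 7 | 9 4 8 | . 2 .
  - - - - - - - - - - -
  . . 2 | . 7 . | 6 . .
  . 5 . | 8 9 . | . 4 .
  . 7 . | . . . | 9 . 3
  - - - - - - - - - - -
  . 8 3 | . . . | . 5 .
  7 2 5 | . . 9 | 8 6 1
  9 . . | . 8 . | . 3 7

Step 1. [r8c4∈{3,4}] across row 8, 4 lands solely at r8c4. So r8c4=4.
Step 2. [r4c4∈{1,3,5}] in col 4, 3 fits only at r4c4 ⇒ r4c4=3.
Step 3. [r9c2∈{1}] r9c2's peers cover all but 1 ⇒ r9c2=1.
Step 4. [r5c9∈{2}] r5c9 is down to just 2 ⇒ r5c9=2.
Step 5. [r5c6∈{1}] nothing but 1 survives at r5c6 ⇒ r5c6=1.
Step 6. [r5c3∈{6}] r5c3 is down to just 6. So r5c3=6.
Step 7. [r9c4∈{5,6}] row 9 places 6 nowhere but r9c4 ⇒ r9c4=6.
Step 8. [r7c5∈{2}] r7c5's peers cover all but 2. So r7c5=2.
Step 9. [r9c3∈{4}] nothing but 4 survives at r9c3 ⇒ r9c3=4.
Step 10. [r3c7∈{5}] nothing but 5 survives at r3c7, so r3c7=5.
Step 11. [r6c6∈{2,4,5}] 2 has one home in row 6: r6c6, so r6c6=2.
Step 12. [r6c1∈{4,8}] row 6 places 4 nowhere but r6c1, so r6c1=4.
Step 13. [r6c8∈{1,8}] in row 6, 8 fits only at r6c8. So r6c8=8.
Step 14. [r9c6∈{5}] r9c6 is down to just 5, so r9c6=5.
Step 15. [r6c4∈{5}] nothing but 5 survives at r6c4. So r6c4=5.
Step 16. [r6c3∈{1}] nothing but 1 survives at r6c3. So r6c3=1.
Step 17. [r7c9∈{9}] r7c9 is down to just 9. So r7c9=9.
Step 18. [r7c4∈{1}] r7c4's peers cover all but 1 ⇒ r7c4=1.
Step 19. [r9c7∈{2}] r9c7's peers cover all but 2, so r9c7=2.
Step 20. [r4c6∈{4}] only 4 remains possible at r4c6. So r4c6=4.
Step 21. [r3c9∈{6}] r3c9 has the single candidate 6. So r3c9=6.
Step 22. [r7c7∈{4}] r7c7's peers cover all but 4, so r7c7=4.
Step 23. [r2c1∈{5}] nothing but 5 survives at r2c1, so r2c1=5.
Step 24. [r7c1∈{6}] r7c1's peers cover all but 6. So r7c1=6.
Step 25. [r4c2∈{9}] r4c2's peers cover all but 9 ⇒ r4c2=9.
Step 26. [r2c7∈{3}] r2c7's peers cover all but 3 ⇒ r2c7=3.
Step 27. [r8c5∈{3}] r8c5's peers cover all but 3. So r8c5=3.
Step 28. [r4c1∈{8}] nothing but 8 survives at r4c1 ⇒ r4c1=8.
Step 29. [r1c6∈{3}] r1c6's peers cover all but 3. So r1c6=3.
Step 30. [r4c8∈{1}] r4c8 has the single candidate 1 ⇒ r4c8=1.
Step 31. [r5c1∈{3}] only 3 remains possible at r5c1, so r5c1=3.
Step 32. [r7c6∈{7}] r7c6's peers cover all but 7 ⇒ r7c6=7.
Step 33. [r5c7∈{7}] only 7 remains possible at r5c7. So r5c7=7.
Step 34. [r6c5∈{6}] r6c5's peers cover all but 6, so r6c5=6.
Step 35. [r4c9∈{5}] r4c9's peers cover all but 5, so r4c9=5.

Answer: 2 6 8 7 5 3 1 9 4 / 5 4 9 2 1 6 3 7 8 / 1 3 7 9 4 8 5 2 6 / 8 9 2 3 7 4 6 1 5 / 3 5 6 8 9 1 7 4 2 / 4 7 1 5 6 2 9 8 3 / 6 8 3 1 2 7 4 5 9 / 7 2 5 4 3 9 8 6 1 / 9 1 4 6 8 5 2 3 7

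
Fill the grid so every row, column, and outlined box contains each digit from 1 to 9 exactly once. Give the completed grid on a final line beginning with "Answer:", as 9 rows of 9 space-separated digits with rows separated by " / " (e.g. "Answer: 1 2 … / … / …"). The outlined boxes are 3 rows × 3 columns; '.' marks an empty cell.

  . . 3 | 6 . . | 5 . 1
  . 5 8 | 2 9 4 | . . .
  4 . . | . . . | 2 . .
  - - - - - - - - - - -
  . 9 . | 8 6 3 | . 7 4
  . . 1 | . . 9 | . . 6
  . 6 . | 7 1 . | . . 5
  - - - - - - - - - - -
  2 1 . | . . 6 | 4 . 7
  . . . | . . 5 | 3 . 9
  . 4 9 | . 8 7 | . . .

Step 1. [r3c2∈{7}] nothing but 7 survives at r3c2. So r3c2=7.
Step 2. [r7c8∈{5,8}] row 7 places 8 nowhere but r7c8. So r7c8=8.
Step 3. [r9c1∈{3,5,6}] box 7 places 3 nowhere but r9c1. So r9c1=3.
Step 4. [r6c8∈{2,3,9}] in row 6, 3 fits only at r6c8, so r6c8=3.
Step 5. [r2c8∈{6}] nothing but 6 survives at r2c8. So r2c8=6.
Step 6. [r9c4∈{1}] nothing but 1 survives at r9c4, so r9c4=1.
Step 7. [r5c8∈{2}] r5c8 is down to just 2. So r5c8=2.
Step 8. [r6c1∈{8}] r6c1 is down to just 8. So r6c1=8.
Step 9. [r7c5∈{3}] r7c5 is down to just 3. So r7c5=3.
Step 10. [r3c9∈{3,8}] 8 has one home in col 9: r3c9, so r3c9=8.
Step 11. [r8c4∈{4}] r8c4 is down to just 4, so r8c4=4.
Step 12. [r5c4∈{5}] r5c4 is down to just 5, so r5c4=5.
Step 13. [r8c1∈{6,7}] col 1 places 6 nowhere but r8c1. So r8c1=6.
Step 14. [r4c3∈{2,5}] in row 4, 2 fits only at r4c3. So r4c3=2.
Step 15. [r1c1∈{9}] r1c1's peers cover all but 9 ⇒ r1c1=9.
Step 16. [r3c8∈{9}] r3c8 is down to just 9. So r3c8=9.
Step 17. [r2c1∈{1}] nothing but 1 survives at r2c1 ⇒ r2c1=1.
Step 18. [r9c9∈{2}] r9c9 has the single candidate 2, so r9c9=2.
Step 19. [r5c7∈{8}] nothing but 8 survives at r5c7. So r5c7=8.
Step 20. [r4c7∈{1}] r4c7's peers cover all but 1. So r4c7=1.
Step 21. [r6c3∈{4}] only 4 remains possible at r6c3. So r6c3=4.
Step 22. [r3c6∈{1}] r3c6's peers cover all but 1 ⇒ r3c6=1.
Step 23. [r6c6∈{2}] r6c6's peers cover all but 2 ⇒ r6c6=2.
Step 24. [r3c4∈{3}] r3c4's peers cover all but 3 ⇒ r3c4=3.
Step 25. [r7c4∈{9}] r7c4's peers cover all but 9 ⇒ r7c4=9.
Step 26. [r4c1∈{5}] r4c1's peers cover all but 5 ⇒ r4c1=5.
Step 27. [r8c5∈{2}] nothing but 2 survives at r8c5 ⇒ r8c5=2.
Step 28. [r2c7∈{7}] r2c7 is down to just 7, so r2c7=7.
Step 29. [r8c8∈{1}] nothing but 1 survives at r8c8 ⇒ r8c8=1.
Step 30. [r5c2∈{3}] only 3 remains possible at r5c2. So r5c2=3.
Step 31. [r8c2∈{8}] r8c2's peers cover all but 8 ⇒ r8c2=8.
Step 32. [r1c6∈{8}] r1c6 has the single candidate 8, so r1c6=8.
Step 33. [r5c1∈{7}] only 7 remains possible at r5c1 ⇒ r5c1=7.
Step 34. [r8c3∈{7}] r8c3 is down to just 7 ⇒ r8c3=7.
Step 35. [r9c8∈{5}] nothing but 5 survives at r9c8. So r9c8=5.
Step 36. [r6c7∈{9}] r6c7 is down to just 9. So r6c7=9.
Step 37. [r1c5∈{7}] nothing but 7 survives at r1c5. So r1c5=7.
Step 38. [r7c3∈{5}] only 5 remains possible at r7c3 ⇒ r7c3=5.
Step 39. [r3c5∈{5}] r3c5 is down to just 5 ⇒ r3c5=5.
Step 40. [r2c9∈{3}] only 3 remains possible at r2c9, so r2c9=3.
Step 41. [r5c5∈{4}] nothing but 4 survives at r5c5 ⇒ r5c5=4.
Step 42. [r3c3∈{6}] nothing but 6 survives at r3c3. So r3c3=6.
Step 43. [r9c7∈{6}] r9c7's peers cover all but 6. So r9c7=6.
Step 44. [r1c2∈{2}] only 2 remains possible at r1c2. So r1c2=2.
Step 45. [r1c8∈{4}] nothing but 4 survives at r1c8 ⇒ r1c8=4.

Answer: 9 2 3 6 7 8 5 4 1 / 1 5 8 2 9 4 7 6 3 / 4 7 6 3 5 1 2 9 8 / 5 9 2 8 6 3 1 7 4 / 7 3 1 5 4 9 8 2 6 / 8 6 4 7 1 2 9 3 5 / 2 1 5 9 3 6 4 8 7 / 6 8 7 4 2 5 3 1 9 / 3 4 9 1 8 7 6 5 2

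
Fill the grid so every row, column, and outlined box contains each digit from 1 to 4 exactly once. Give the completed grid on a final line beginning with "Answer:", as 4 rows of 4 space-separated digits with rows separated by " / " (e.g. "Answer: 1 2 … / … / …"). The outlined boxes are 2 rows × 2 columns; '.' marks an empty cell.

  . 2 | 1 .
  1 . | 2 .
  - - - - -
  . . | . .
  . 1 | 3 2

Step 1. [r3c3∈{4}] nothing but 4 survives at r3c3, so r3c3=4.
Step 2. [r2c2∈{3,4}] r2c2 is the only open cell in col 2 admitting 4 ⇒ r2c2=4.
Step 3. [r1c1∈{3}] r1c1's peers cover all but 3, so r1c1=3.
Step 4. [r1c4∈{4}] nothing but 4 survives at r1c4 ⇒ r1c4=4.
Step 5. [r3c4∈{1}] r3c4 is down to just 1. So r3c4=1.
Step 6. [r4c1∈{4}] r4c1's peers cover all but 4, so r4c1=4.
Step 7. [r3c2∈{3}] r3c2's peers cover all but 3 ⇒ r3c2=3.
Step 8. [r2c4∈{3}] r2c4 has the single candidate 3, so r2c4=3.
Step 9. [r3c1∈{2}] r3c1 has the single candidate 2, so r3c1=2.

Answer: 3 2 1 4 / 1 4 2 3 / 2 3 4 1 / 4 1 3 2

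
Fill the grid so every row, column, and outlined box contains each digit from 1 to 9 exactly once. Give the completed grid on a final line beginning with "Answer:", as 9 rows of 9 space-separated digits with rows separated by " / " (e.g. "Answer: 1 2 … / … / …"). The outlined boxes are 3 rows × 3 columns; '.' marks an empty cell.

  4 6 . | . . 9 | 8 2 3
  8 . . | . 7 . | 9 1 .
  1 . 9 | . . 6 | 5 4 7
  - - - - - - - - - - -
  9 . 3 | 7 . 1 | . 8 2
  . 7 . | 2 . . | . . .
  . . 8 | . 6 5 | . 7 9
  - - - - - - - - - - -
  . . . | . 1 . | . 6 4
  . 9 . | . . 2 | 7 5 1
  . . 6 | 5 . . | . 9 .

Step 1. [r4c5∈{4}] only 4 remains possible at r4c5. So r4c5=4.
Step 2. [r6c4∈{3}] nothing but 3 survives at r6c4, so r6c4=3.
Step 3. [r8c1∈{3}] only 3 remains possible at r8c1. So r8c1=3.
Step 4. [r8c5∈{8}] only 8 remains possible at r8c5. So r8c5=8.
Step 5. [r9c2∈{1,2,4,8}] r9c2 is the only open cell in row 9 admitting 1, so r9c2=1.
Step 6. [r9c5∈{3}] r9c5 has the single candidate 3, so r9c5=3.
Step 7. [r4c2∈{5}] r4c2 has the single candidate 5. So r4c2=5.
Step 8. [r2c3∈{2,5}] in row 2, 5 fits only at r2c3. So r2c3=5.
Step 9. [r7c3∈{2,7}] col 3 places 2 nowhere but r7c3 ⇒ r7c3=2.
Step 10. [r9c6∈{4,7}] across row 9, 4 lands solely at r9c6, so r9c6=4.
Step 11. [r2c2∈{2,3}] 2 has one home in row 2: r2c2 ⇒ r2c2=2.
Step 12. [r5c1∈{6}] nothing but 6 survives at r5c1 ⇒ r5c1=6.
Step 13. [r6c7∈{1,4}] 1 has one home in row 6: r6c7, so r6c7=1.
Step 14. [r5c7∈{3,4}] in col 7, 4 fits only at r5c7 ⇒ r5c7=4.
Step 15. [r7c6∈{7}] r7c6 has the single candidate 7 ⇒ r7c6=7.
Step 16. [r7c4∈{9}] r7c4 is down to just 9, so r7c4=9.
Step 17. [r1c5∈{5}] only 5 remains possible at r1c5 ⇒ r1c5=5.
Step 18. [r9c1∈{7}] only 7 remains possible at r9c1. So r9c1=7.
Step 19. [r6c2∈{4}] r6c2 has the single candidate 4, so r6c2=4.
Step 20. [r1c3∈{7}] r1c3's peers cover all but 7, so r1c3=7.
Step 21. [r2c4∈{4}] only 4 remains possible at r2c4, so r2c4=4.
Step 22. [r3c4∈{8}] r3c4 has the single candidate 8. So r3c4=8.
Step 23. [r5c6∈{8}] r5c6 is down to just 8. So r5c6=8.
Step 24. [r6c1∈{2}] only 2 remains possible at r6c1. So r6c1=2.
Step 25. [r8c4∈{6}] r8c4 has the single candidate 6, so r8c4=6.
Step 26. [r7c1∈{5}] r7c1's peers cover all but 5 ⇒ r7c1=5.
Step 27. [r9c9∈{8}] only 8 remains possible at r9c9. So r9c9=8.
Step 28. [r2c9∈{6}] r2c9 has the single candidate 6 ⇒ r2c9=6.
Step 29. [r5c8∈{3}] only 3 remains possible at r5c8, so r5c8=3.
Step 30. [r3c5∈{2}] nothing but 2 survives at r3c5. So r3c5=2.
Step 31. [r2c6∈{3}] r2c6 has the single candidate 3. So r2c6=3.
Step 32. [r3c2∈{3}] only 3 remains possible at r3c2, so r3c2=3.
Step 33. [r4c7∈{6}] r4c7's peers cover all but 6. So r4c7=6.
Step 34. [r5c3∈{1}] r5c3's peers cover all but 1 ⇒ r5c3=1.
Step 35. [r7c7∈{3}] r7c7's peers cover all but 3 ⇒ r7c7=3.
Step 36. [r5c9∈{5}] nothing but 5 survives at r5c9, so r5c9=5.
Step 37. [r9c7∈{2}] nothing but 2 survives at r9c7. So r9c7=2.
Step 38. [r7c2∈{8}] r7c2 has the single candidate 8. So r7c2=8.
Step 39. [r1c4∈{1}] r1c4 is down to just 1, so r1c4=1.
Step 40. [r5c5∈{9}] r5c5's peers cover all but 9 ⇒ r5c5=9.
Step 41. [r8c3∈{4}] r8c3 is down to just 4 ⇒ r8c3=4.

Answer: 4 6 7 1 5 9 8 2 3 / 8 2 5 4 7 3 9 1 6 / 1 3 9 8 2 6 5 4 7 / 9 5 3 7 4 1 6 8 2 / 6 7 1 2 9 8 4 3 5 / 2 4 8 3 6 5 1 7 9 / 5 8 2 9 1 7 3 6 4 / 3 9 4 6 8 2 7 5 1 / 7 1 6 5 3 4 2 9 8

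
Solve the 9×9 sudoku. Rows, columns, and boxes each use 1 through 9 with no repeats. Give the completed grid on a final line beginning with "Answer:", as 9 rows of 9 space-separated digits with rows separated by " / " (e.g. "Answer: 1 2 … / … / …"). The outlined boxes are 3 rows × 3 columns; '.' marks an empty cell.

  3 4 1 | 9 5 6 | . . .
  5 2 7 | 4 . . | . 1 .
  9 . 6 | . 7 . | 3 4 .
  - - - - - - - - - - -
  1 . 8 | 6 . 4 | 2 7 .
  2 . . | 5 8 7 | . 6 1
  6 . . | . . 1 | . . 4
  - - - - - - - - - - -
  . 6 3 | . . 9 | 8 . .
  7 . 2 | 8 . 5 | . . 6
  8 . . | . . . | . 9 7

Step 1. [r5c7∈{9}] only 9 remains possible at r5c7 ⇒ r5c7=9.
Step 2. [r6c7∈{5}] r6c7's peers cover all but 5, so r6c7=5.
Step 3. [r2c5∈{3}] r2c5 has the single candidate 3. So r2c5=3.
Step 4. [r6c4∈{2,3}] r6c4 is the only open cell in box 5 admitting 3. So r6c4=3.
Step 5. [r6c3∈{9}] r6c3 is down to just 9. So r6c3=9.
Step 6. [r9c5∈{1,2,4,6}] 6 has one home in row 9: r9c5, so r9c5=6.
Step 7. [r3c4∈{1,2}] across row 3, 1 lands solely at r3c4, so r3c4=1.
Step 8. [r7c5∈{1,2,4}] row 7 places 1 nowhere but r7c5, so r7c5=1.
Step 9. [r3c9∈{2,5,8}] 5 has one home in row 3: r3c9. So r3c9=5.
Step 10. [r7c9∈{2}] r7c9 has the single candidate 2, so r7c9=2.
Step 11. [r2c6∈{8}] r2c6 has the single candidate 8, so r2c6=8.
Step 12. [r9c3∈{4,5}] r9c3 is the only open cell in col 3 admitting 5 ⇒ r9c3=5.
Step 13. [r9c7∈{1,4}] in row 9, 4 fits only at r9c7. So r9c7=4.
Step 14. [r9c6∈{2,3}] across row 9, 3 lands solely at r9c6 ⇒ r9c6=3.
Step 15. [r9c2∈{1}] r9c2 is down to just 1, so r9c2=1.
Step 16. [r6c8∈{8}] r6c8 has the single candidate 8. So r6c8=8.
Step 17. [r4c2∈{3,5}] 5 has one home in row 4: r4c2, so r4c2=5.
Step 18. [r1c8∈{2}] r1c8 has the single candidate 2, so r1c8=2.
Step 19. [r5c2∈{3}] r5c2 has the single candidate 3 ⇒ r5c2=3.
Step 20. [r8c2∈{9}] nothing but 9 survives at r8c2. So r8c2=9.
Step 21. [r1c7∈{7}] only 7 remains possible at r1c7, so r1c7=7.
Step 22. [r4c9∈{3}] r4c9 is down to just 3, so r4c9=3.
Step 23. [r9c4∈{2}] r9c4 is down to just 2, so r9c4=2.
Step 24. [r2c7∈{6}] nothing but 6 survives at r2c7 ⇒ r2c7=6.
Step 25. [r7c1∈{4}] only 4 remains possible at r7c1, so r7c1=4.
Step 26. [r2c9∈{9}] r2c9 has the single candidate 9. So r2c9=9.
Step 27. [r3c6∈{2}] r3c6 has the single candidate 2 ⇒ r3c6=2.
Step 28. [r5c3∈{4}] nothing but 4 survives at r5c3. So r5c3=4.
Step 29. [r8c7∈{1}] r8c7 has the single candidate 1, so r8c7=1.
Step 30. [r8c5∈{4}] only 4 remains possible at r8c5. So r8c5=4.
Step 31. [r8c8∈{3}] r8c8 is down to just 3. So r8c8=3.
Step 32. [r7c4∈{7}] r7c4 has the single candidate 7. So r7c4=7.
Step 33. [r1c9∈{8}] r1c9's peers cover all but 8. So r1c9=8.
Step 34. [r7c8∈{5}] r7c8 has the single candidate 5 ⇒ r7c8=5.
Step 35. [r3c2∈{8}] r3c2 has the single candidate 8. So r3c2=8.
Step 36. [r6c5∈{2}] only 2 remains possible at r6c5 ⇒ r6c5=2.
Step 37. [r4c5∈{9}] r4c5 has the single candidate 9. So r4c5=9.
Step 38. [r6c2∈{7}] nothing but 7 survives at r6c2, so r6c2=7.

Answer: 3 4 1 9 5 6 7 2 8 / 5 2 7 4 3 8 6 1 9 / 9 8 6 1 7 2 3 4 5 / 1 5 8 6 9 4 2 7 3 / 2 3 4 5 8 7 9 6 1 / 6 7 9 3 2 1 5 8 4 / 4 6 3 7 1 9 8 5 2 / 7 9 2 8 4 5 1 3 6 / 8 1 5 2 6 3 4 9 7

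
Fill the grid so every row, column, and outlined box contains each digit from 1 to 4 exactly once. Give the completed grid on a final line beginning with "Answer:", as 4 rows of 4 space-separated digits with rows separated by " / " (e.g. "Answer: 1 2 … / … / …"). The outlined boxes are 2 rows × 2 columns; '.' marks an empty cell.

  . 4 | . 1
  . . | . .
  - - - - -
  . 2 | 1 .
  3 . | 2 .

Step 1. [r2c2∈{1,3}] across col 2, 3 lands solely at r2c2 ⇒ r2c2=3.
Step 2. [r4c4∈{4}] r4c4 has the single candidate 4, so r4c4=4.
Step 3. [r2c1∈{1,2}] r2c1 is the only open cell in row 2 admitting 1, so r2c1=1.
Step 4. [r1c1∈{2}] r1c1 is down to just 2. So r1c1=2.
Step 5. [r4c2∈{1}] r4c2 is down to just 1 ⇒ r4c2=1.
Step 6. [r2c4∈{2}] r2c4 is down to just 2 ⇒ r2c4=2.
Step 7. [r2c3∈{4}] r2c3 has the single candidate 4. So r2c3=4.
Step 8. [r1c3∈{3}] r1c3 has the single candidate 3. So r1c3=3.
Step 9. [r3c4∈{3}] r3c4's peers cover all but 3 ⇒ r3c4=3.
Step 10. [r3c1∈{4}] nothing but 4 survives at r3c1 ⇒ r3c1=4.

Answer: 2 4 3 1 / 1 3 4 2 / 4 2 1 3 / 3 1 2 4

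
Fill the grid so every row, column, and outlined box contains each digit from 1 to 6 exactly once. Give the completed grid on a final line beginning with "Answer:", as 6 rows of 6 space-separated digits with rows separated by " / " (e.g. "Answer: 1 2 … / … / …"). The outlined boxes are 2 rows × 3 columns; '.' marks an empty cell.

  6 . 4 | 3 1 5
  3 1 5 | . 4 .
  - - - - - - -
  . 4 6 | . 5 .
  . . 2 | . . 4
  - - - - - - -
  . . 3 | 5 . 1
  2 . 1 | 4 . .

Step 1. [r3c6∈{2,3}] in row 3, 3 fits only at r3c6 ⇒ r3c6=3.
Step 2. [r6c6∈{6}] nothing but 6 survives at r6c6. So r6c6=6.
Step 3. [r4c1∈{1,5}] 5 has one home in col 1: r4c1, so r4c1=5.
Step 4. [r4c4∈{1,6}] row 4 places 1 nowhere but r4c4. So r4c4=1.
Step 5. [r3c4∈{2}] nothing but 2 survives at r3c4 ⇒ r3c4=2.
Step 6. [r1c2∈{2}] r1c2 is down to just 2. So r1c2=2.
Step 7. [r5c2∈{6}] only 6 remains possible at r5c2. So r5c2=6.
Step 8. [r2c4∈{6}] nothing but 6 survives at r2c4. So r2c4=6.
Step 9. [r6c2∈{5}] r6c2 is down to just 5 ⇒ r6c2=5.
Step 10. [r4c5∈{6}] nothing but 6 survives at r4c5 ⇒ r4c5=6.
Step 11. [r2c6∈{2}] r2c6 is down to just 2. So r2c6=2.
Step 12. [r3c1∈{1}] nothing but 1 survives at r3c1 ⇒ r3c1=1.
Step 13. [r5c5∈{2}] r5c5's peers cover all but 2 ⇒ r5c5=2.
Step 14. [r5c1∈{4}] r5c1 has the single candidate 4 ⇒ r5c1=4.
Step 15. [r6c5∈{3}] only 3 remains possible at r6c5, so r6c5=3.
Step 16. [r4c2∈{3}] r4c2 has the single candidate 3 ⇒ r4c2=3.

Answer: 6 2 4 3 1 5 / 3 1 5 6 4 2 / 1 4 6 2 5 3 / 5 3 2 1 6 4 / 4 6 3 5 2 1 / 2 5 1 4 3 6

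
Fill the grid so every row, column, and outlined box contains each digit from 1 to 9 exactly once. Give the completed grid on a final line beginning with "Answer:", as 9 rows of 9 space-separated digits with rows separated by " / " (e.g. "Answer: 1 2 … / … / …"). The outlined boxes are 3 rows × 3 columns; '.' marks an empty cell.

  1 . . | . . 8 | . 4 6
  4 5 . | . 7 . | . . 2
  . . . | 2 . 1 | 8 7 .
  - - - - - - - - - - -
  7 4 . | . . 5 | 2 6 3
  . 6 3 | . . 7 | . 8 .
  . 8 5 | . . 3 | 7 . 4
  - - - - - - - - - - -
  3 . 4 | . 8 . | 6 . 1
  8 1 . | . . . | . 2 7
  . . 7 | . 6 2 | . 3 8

Step 1. [r7c6∈{9}] nothing but 9 survives at r7c6 ⇒ r7c6=9.
Step 2. [r9c4∈{1,4,5}] r9c4 is the only open cell in row 9 admitting 1, so r9c4=1.
Step 3. [r3c5∈{3,4,5,9}] across row 3, 4 lands solely at r3c5, so r3c5=4.
Step 4. [r9c2∈{9}] nothing but 9 survives at r9c2. So r9c2=9.
Step 5. [r8c7∈{4,5,9}] across row 8, 9 lands solely at r8c7 ⇒ r8c7=9.
Step 6. [r3c1∈{6,9}] in col 1, 6 fits only at r3c1 ⇒ r3c1=6.
Step 7. [r3c3∈{9}] only 9 remains possible at r3c3. So r3c3=9.
Step 8. [r5c9∈{5,9}] 9 has one home in col 9: r5c9. So r5c9=9.
Step 9. [r6c8∈{1}] only 1 remains possible at r6c8. So r6c8=1.
Step 10. [r6c1∈{2,9}] across col 1, 9 lands solely at r6c1 ⇒ r6c1=9.
Step 11. [r1c2∈{2,3,7}] in row 1, 7 fits only at r1c2. So r1c2=7.
Step 12. [r5c5∈{1,2}] in row 5, 1 fits only at r5c5. So r5c5=1.
Step 13. [r4c5∈{9}] r4c5's peers cover all but 9, so r4c5=9.
Step 14. [r1c4∈{3,5,9}] 9 has one home in row 1: r1c4. So r1c4=9.
Step 15. [r1c5∈{3,5}] 5 has one home in box 2: r1c5. So r1c5=5.
Step 16. [r8c4∈{3,4,5}] r8c4 is the only open cell in row 8 admitting 5, so r8c4=5.
Step 17. [r2c4∈{3,6}] across col 4, 3 lands solely at r2c4, so r2c4=3.
Step 18. [r9c1∈{5}] nothing but 5 survives at r9c1, so r9c1=5.
Step 19. [r8c6∈{4}] r8c6 is down to just 4 ⇒ r8c6=4.
Step 20. [r8c3∈{6}] r8c3's peers cover all but 6, so r8c3=6.
Step 21. [r6c4∈{6}] r6c4 is down to just 6 ⇒ r6c4=6.
Step 22. [r5c1∈{2}] nothing but 2 survives at r5c1 ⇒ r5c1=2.
Step 23. [r7c8∈{5}] nothing but 5 survives at r7c8, so r7c8=5.
Step 24. [r4c3∈{1}] nothing but 1 survives at r4c3, so r4c3=1.
Step 25. [r6c5∈{2}] r6c5 has the single candidate 2. So r6c5=2.
Step 26. [r2c3∈{8}] nothing but 8 survives at r2c3 ⇒ r2c3=8.
Step 27. [r2c8∈{9}] r2c8 has the single candidate 9. So r2c8=9.
Step 28. [r2c6∈{6}] r2c6 has the single candidate 6. So r2c6=6.
Step 29. [r7c2∈{2}] only 2 remains possible at r7c2. So r7c2=2.
Step 30. [r3c2∈{3}] r3c2 is down to just 3. So r3c2=3.
Step 31. [r2c7∈{1}] r2c7 is down to just 1 ⇒ r2c7=1.
Step 32. [r1c3∈{2}] r1c3's peers cover all but 2, so r1c3=2.
Step 33. [r8c5∈{3}] r8c5 has the single candidate 3 ⇒ r8c5=3.
Step 34. [r3c9∈{5}] r3c9's peers cover all but 5. So r3c9=5.
Step 35. [r1c7∈{3}] nothing but 3 survives at r1c7, so r1c7=3.
Step 36. [r5c7∈{5}] nothing but 5 survives at r5c7, so r5c7=5.
Step 37. [r7c4∈{7}] r7c4 has the single candidate 7, so r7c4=7.
Step 38. [r5c4∈{4}] nothing but 4 survives at r5c4 ⇒ r5c4=4.
Step 39. [r9c7∈{4}] r9c7's peers cover all but 4. So r9c7=4.
Step 40. [r4c4∈{8}] r4c4 is down to just 8, so r4c4=8.

Answer: 1 7 2 9 5 8 3 4 6 / 4 5 8 3 7 6 1 9 2 / 6 3 9 2 4 1 8 7 5 / 7 4 1 8 9 5 2 6 3 / 2 6 3 4 1 7 5 8 9 / 9 8 5 6 2 3 7 1 4 / 3 2 4 7 8 9 6 5 1 / 8 1 6 5 3 4 9 2 7 / 5 9 7 1 6 2 4 3 8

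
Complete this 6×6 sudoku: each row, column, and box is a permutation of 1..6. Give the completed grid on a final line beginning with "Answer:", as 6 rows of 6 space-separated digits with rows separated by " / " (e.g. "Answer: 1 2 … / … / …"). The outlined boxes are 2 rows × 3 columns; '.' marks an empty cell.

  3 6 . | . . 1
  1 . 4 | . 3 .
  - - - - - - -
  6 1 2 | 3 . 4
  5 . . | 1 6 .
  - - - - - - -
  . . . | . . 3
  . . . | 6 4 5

Step 1. [r5c4∈{2}] r5c4 is down to just 2 ⇒ r5c4=2.
Step 2. [r1c3∈{5}] r1c3 is down to just 5, so r1c3=5.
Step 3. [r2c2∈{2}] nothing but 2 survives at r2c2, so r2c2=2.
Step 4. [r4c2∈{3,4}] r4c2 is the only open cell in row 4 admitting 4. So r4c2=4.
Step 5. [r6c3∈{1,3}] 1 has one home in row 6: r6c3. So r6c3=1.
Step 6. [r1c4∈{4}] r1c4's peers cover all but 4, so r1c4=4.
Step 7. [r4c3∈{3}] r4c3 is down to just 3 ⇒ r4c3=3.
Step 8. [r5c3∈{6}] r5c3 has the single candidate 6 ⇒ r5c3=6.
Step 9. [r3c5∈{5}] r3c5 is down to just 5, so r3c5=5.
Step 10. [r1c5∈{2}] only 2 remains possible at r1c5, so r1c5=2.
Step 11. [r2c6∈{6}] only 6 remains possible at r2c6 ⇒ r2c6=6.
Step 12. [r6c1∈{2}] only 2 remains possible at r6c1, so r6c1=2.
Step 13. [r5c5∈{1}] r5c5 has the single candidate 1 ⇒ r5c5=1.
Step 14. [r5c1∈{4}] nothing but 4 survives at r5c1. So r5c1=4.
Step 15. [r4c6∈{2}] r4c6 has the single candidate 2 ⇒ r4c6=2.
Step 16. [r5c2∈{5}] r5c2's peers cover all but 5 ⇒ r5c2=5.
Step 17. [r2c4∈{5}] r2c4 is down to just 5. So r2c4=5.
Step 18. [r6c2∈{3}] r6c2 has the single candidate 3, so r6c2=3.

Answer: 3 6 5 4 2 1 / 1 2 4 5 3 6 / 6 1 2 3 5 4 / 5 4 3 1 6 2 / 4 5 6 2 1 3 / 2 3 1 6 4 5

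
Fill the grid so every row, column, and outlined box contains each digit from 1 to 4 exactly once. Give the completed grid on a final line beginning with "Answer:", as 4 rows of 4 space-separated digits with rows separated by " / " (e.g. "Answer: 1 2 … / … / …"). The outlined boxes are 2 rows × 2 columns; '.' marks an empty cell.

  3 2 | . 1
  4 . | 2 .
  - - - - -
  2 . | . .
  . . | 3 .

Step 1. [r3c4∈{4}] r3c4's peers cover all but 4, so r3c4=4.
Step 2. [r4c1∈{1}] r4c1 has the single candidate 1. So r4c1=1.
Step 3. [r2c4∈{3}] r2c4 has the single candidate 3 ⇒ r2c4=3.
Step 4. [r4c2∈{4}] nothing but 4 survives at r4c2 ⇒ r4c2=4.
Step 5. [r2c2∈{1}] r2c2's peers cover all but 1 ⇒ r2c2=1.
Step 6. [r3c2∈{3}] only 3 remains possible at r3c2 ⇒ r3c2=3.
Step 7. [r1c3∈{4}] nothing but 4 survives at r1c3. So r1c3=4.
Step 8. [r4c4∈{2}] nothing but 2 survives at r4c4, so r4c4=2.
Step 9. [r3c3∈{1}] r3c3 is down to just 1 ⇒ r3c3=1.

Answer: 3 2 4 1 / 4 1 2 3 / 2 3 1 4 / 1 4 3 2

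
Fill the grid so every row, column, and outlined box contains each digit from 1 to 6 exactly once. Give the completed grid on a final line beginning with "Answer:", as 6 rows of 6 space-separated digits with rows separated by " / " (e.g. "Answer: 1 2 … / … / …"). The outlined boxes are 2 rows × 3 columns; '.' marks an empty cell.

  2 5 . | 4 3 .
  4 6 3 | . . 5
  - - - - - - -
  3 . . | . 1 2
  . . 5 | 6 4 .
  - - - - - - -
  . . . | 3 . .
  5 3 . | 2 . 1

Step 1. [r5c1∈{1,6}] r5c1 is the only open cell in col 1 admitting 6. So r5c1=6.
Step 2. [r6c3∈{4}] r6c3's peers cover all but 4, so r6c3=4.
Step 3. [r5c3∈{1,2}] col 3 places 2 nowhere but r5c3. So r5c3=2.
Step 4. [r4c1∈{1}] r4c1's peers cover all but 1 ⇒ r4c1=1.
Step 5. [r2c5∈{2}] r2c5 has the single candidate 2, so r2c5=2.
Step 6. [r1c3∈{1}] r1c3's peers cover all but 1, so r1c3=1.
Step 7. [r5c6∈{4}] r5c6 is down to just 4. So r5c6=4.
Step 8. [r5c5∈{5}] nothing but 5 survives at r5c5, so r5c5=5.
Step 9. [r2c4∈{1}] r2c4's peers cover all but 1 ⇒ r2c4=1.
Step 10. [r5c2∈{1}] r5c2 is down to just 1 ⇒ r5c2=1.
Step 11. [r3c4∈{5}] only 5 remains possible at r3c4. So r3c4=5.
Step 12. [r1c6∈{6}] r1c6 is down to just 6 ⇒ r1c6=6.
Step 13. [r4c6∈{3}] only 3 remains possible at r4c6, so r4c6=3.
Step 14. [r4c2∈{2}] r4c2 has the single candidate 2. So r4c2=2.
Step 15. [r3c2∈{4}] r3c2's peers cover all but 4 ⇒ r3c2=4.
Step 16. [r6c5∈{6}] r6c5 has the single candidate 6. So r6c5=6.
Step 17. [r3c3∈{6}] only 6 remains possible at r3c3, so r3c3=6.

Answer: 2 5 1 4 3 6 / 4 6 3 1 2 5 / 3 4 6 5 1 2 / 1 2 5 6 4 3 / 6 1 2 3 5 4 / 5 3 4 2 6 1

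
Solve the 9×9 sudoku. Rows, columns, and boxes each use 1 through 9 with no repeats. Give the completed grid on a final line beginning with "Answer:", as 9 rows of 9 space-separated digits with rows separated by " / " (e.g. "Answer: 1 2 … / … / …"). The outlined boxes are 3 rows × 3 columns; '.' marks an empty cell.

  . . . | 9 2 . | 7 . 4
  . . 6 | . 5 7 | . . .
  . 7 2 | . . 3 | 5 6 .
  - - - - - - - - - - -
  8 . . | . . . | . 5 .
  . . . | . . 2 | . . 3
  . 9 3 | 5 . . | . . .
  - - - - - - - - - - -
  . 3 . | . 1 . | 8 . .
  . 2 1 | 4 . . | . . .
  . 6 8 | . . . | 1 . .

Step 1. [r7c3∈{4,5,7,9}] in col 3, 9 fits only at r7c3 ⇒ r7c3=9.
Step 2. [r6c1∈{1,2,4,6,7}] across col 1, 2 lands solely at r6c1. So r6c1=2.
Step 3. [r5c1∈{1,4,5,6,7}] in col 1, 6 fits only at r5c1, so r5c1=6.
Step 4. [r1c6∈{1,6,8}] row 1 places 6 nowhere but r1c6 ⇒ r1c6=6.
Step 5. [r3c5∈{4,8}] in box 2, 4 fits only at r3c5 ⇒ r3c5=4.
Step 6. [r7c6∈{5}] r7c6 is down to just 5. So r7c6=5.
Step 7. [r9c6∈{9}] nothing but 9 survives at r9c6. So r9c6=9.
Step 8. [r1c3∈{5}] r1c3 is down to just 5, so r1c3=5.
Step 9. [r5c2∈{1,4,5}] row 5 places 5 nowhere but r5c2. So r5c2=5.
Step 10. [r4c2∈{1,4}] 1 has one home in box 4: r4c2, so r4c2=1.
Step 11. [r6c6∈{1,4,8}] across col 6, 1 lands solely at r6c6 ⇒ r6c6=1.
Step 12. [r5c8∈{1,4,7,8,9}] 1 has one home in row 5: r5c8 ⇒ r5c8=1.
Step 13. [r1c1∈{1,3}] 1 has one home in row 1: r1c1. So r1c1=1.
Step 14. [r1c8∈{3,8}] r1c8 is the only open cell in row 1 admitting 3. So r1c8=3.
Step 15. [r8c7∈{3,6,9}] col 7 places 3 nowhere but r8c7 ⇒ r8c7=3.
Step 16. [r3c1∈{9}] only 9 remains possible at r3c1, so r3c1=9.
Step 17. [r2c2∈{4,8}] 4 has one home in col 2: r2c2 ⇒ r2c2=4.
Step 18. [r4c6∈{4}] r4c6 has the single candidate 4 ⇒ r4c6=4.
Step 19. [r4c3∈{7}] r4c3's peers cover all but 7. So r4c3=7.
Step 20. [r6c5∈{6,7,8}] 8 in box 6 is pinned to row 6 ⇒ r6c5≠8.
Step 21. [r5c3∈{4}] r5c3 is down to just 4, so r5c3=4.
Step 22. [r5c7∈{9}] only 9 remains possible at r5c7 ⇒ r5c7=9.
Step 23. [r2c7∈{2}] r2c7's peers cover all but 2 ⇒ r2c7=2.
Step 24. [r4c7∈{6}] r4c7 has the single candidate 6, so r4c7=6.
Step 25. [r7c4∈{2,6,7}] in col 4, 6 fits only at r7c4 ⇒ r7c4=6.
Step 26. [r9c4∈{2,3,7}] 2 has one home in col 4: r9c4 ⇒ r9c4=2.
Step 27. [r7c8∈{2,4,7}] col 8 places 2 nowhere but r7c8 ⇒ r7c8=2.
Step 28. [r7c9∈{7}] r7c9's peers cover all but 7 ⇒ r7c9=7.
Step 29. [r5c4∈{7,8}] r5c4 is the only open cell in col 4 admitting 7, so r5c4=7.
Step 30. [r6c9∈{8}] r6c9 is down to just 8. So r6c9=8.
Step 31. [r3c9∈{1}] r3c9 has the single candidate 1. So r3c9=1.
Step 32. [r2c8∈{8,9}] 8 has one home in col 8: r2c8 ⇒ r2c8=8.
Step 33. [r9c5∈{3,7}] 3 has one home in row 9: r9c5. So r9c5=3.
Step 34. [r9c1∈{4,5,7}] 7 has one home in row 9: r9c1. So r9c1=7.
Step 35. [r8c9∈{5,6,9}] row 8 places 6 nowhere but r8c9 ⇒ r8c9=6.
Step 36. [r6c8∈{4,7}] r6c8 is the only open cell in row 6 admitting 7, so r6c8=7.
Step 37. [r8c6∈{8}] nothing but 8 survives at r8c6. So r8c6=8.
Step 38. [r7c1∈{4}] nothing but 4 survives at r7c1 ⇒ r7c1=4.
Step 39. [r9c8∈{4}] r9c8 has the single candidate 4. So r9c8=4.
Step 40. [r6c5∈{6}] r6c5 has the single candidate 6 ⇒ r6c5=6.
Step 41. [r8c5∈{7}] nothing but 7 survives at r8c5, so r8c5=7.
Step 42. [r2c9∈{9}] r2c9 is down to just 9 ⇒ r2c9=9.
Step 43. [r4c5∈{9}] only 9 remains possible at r4c5 ⇒ r4c5=9.
Step 44. [r9c9∈{5}] nothing but 5 survives at r9c9, so r9c9=5.
Step 45. [r2c4∈{1}] r2c4 has the single candidate 1, so r2c4=1.
Step 46. [r4c9∈{2}] r4c9 has the single candidate 2. So r4c9=2.
Step 47. [r3c4∈{8}] nothing but 8 survives at r3c4. So r3c4=8.
Step 48. [r8c1∈{5}] nothing but 5 survives at r8c1, so r8c1=5.
Step 49. [r1c2∈{8}] r1c2's peers cover all but 8, so r1c2=8.
Step 50. [r2c1∈{3}] r2c1's peers cover all but 3 ⇒ r2c1=3.
Step 51. [r5c5∈{8}] nothing but 8 survives at r5c5. So r5c5=8.
Step 52. [r6c7∈{4}] r6c7 has the single candidate 4. So r6c7=4.
Step 53. [r8c8∈{9}] only 9 remains possible at r8c8, so r8c8=9.
Step 54. [r4c4∈{3}] r4c4 has the single candidate 3 ⇒ r4c4=3.

Answer: 1 8 5 9 2 6 7 3 4 / 3 4 6 1 5 7 2 8 9 / 9 7 2 8 4 3 5 6 1 / 8 1 7 3 9 4 6 5 2 / 6 5 4 7 8 2 9 1 3 / 2 9 3 5 6 1 4 7 8 / 4 3 9 6 1 5 8 2 7 / 5 2 1 4 7 8 3 9 6 / 7 6 8 2 3 9 1 4 5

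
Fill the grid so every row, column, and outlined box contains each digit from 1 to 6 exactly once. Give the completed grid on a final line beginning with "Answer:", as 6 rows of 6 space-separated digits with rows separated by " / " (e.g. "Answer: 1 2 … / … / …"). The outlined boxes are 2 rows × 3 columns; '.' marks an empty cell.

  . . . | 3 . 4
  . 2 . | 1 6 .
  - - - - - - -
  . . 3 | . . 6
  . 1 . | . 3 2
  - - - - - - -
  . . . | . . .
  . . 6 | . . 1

Step 1. [r5c3∈{1,2,4,5}] 2 has one home in col 3: r5c3, so r5c3=2.
Step 2. [r5c1∈{1,3,4,5}] r5c1 is the only open cell in row 5 admitting 1. So r5c1=1.
Step 3. [r2c6∈{5}] nothing but 5 survives at r2c6, so r2c6=5.
Step 4. [r6c4∈{2,4,5}] across col 4, 2 lands solely at r6c4, so r6c4=2.
Step 5. [r4c1∈{4,5,6}] r4c1 is the only open cell in row 4 admitting 6. So r4c1=6.
Step 6. [r1c1∈{5}] r1c1 has the single candidate 5, so r1c1=5.
Step 7. [r4c3∈{4,5}] in col 3, 5 fits only at r4c3. So r4c3=5.
Step 8. [r3c2∈{4}] r3c2 is down to just 4 ⇒ r3c2=4.
Step 9. [r6c1∈{3,4}] in box 5, 4 fits only at r6c1, so r6c1=4.
Step 10. [r6c5∈{5}] only 5 remains possible at r6c5. So r6c5=5.
Step 11. [r5c2∈{3,5}] 5 has one home in row 5: r5c2, so r5c2=5.
Step 12. [r5c5∈{4}] r5c5's peers cover all but 4, so r5c5=4.
Step 13. [r3c1∈{2}] only 2 remains possible at r3c1 ⇒ r3c1=2.
Step 14. [r1c5∈{2}] only 2 remains possible at r1c5 ⇒ r1c5=2.
Step 15. [r6c2∈{3}] only 3 remains possible at r6c2 ⇒ r6c2=3.
Step 16. [r2c3∈{4}] r2c3 is down to just 4. So r2c3=4.
Step 17. [r3c4∈{5}] nothing but 5 survives at r3c4 ⇒ r3c4=5.
Step 18. [r1c2∈{6}] only 6 remains possible at r1c2, so r1c2=6.
Step 19. [r1c3∈{1}] nothing but 1 survives at r1c3, so r1c3=1.
Step 20. [r5c6∈{3}] only 3 remains possible at r5c6 ⇒ r5c6=3.
Step 21. [r5c4∈{6}] only 6 remains possible at r5c4, so r5c4=6.
Step 22. [r3c5∈{1}] r3c5 is down to just 1, so r3c5=1.
Step 23. [r4c4∈{4}] r4c4 is down to just 4, so r4c4=4.
Step 24. [r2c1∈{3}] r2c1's peers cover all but 3. So r2c1=3.

Answer: 5 6 1 3 2 4 / 3 2 4 1 6 5 / 2 4 3 5 1 6 / 6 1 5 4 3 2 / 1 5 2 6 4 3 / 4 3 6 2 5 1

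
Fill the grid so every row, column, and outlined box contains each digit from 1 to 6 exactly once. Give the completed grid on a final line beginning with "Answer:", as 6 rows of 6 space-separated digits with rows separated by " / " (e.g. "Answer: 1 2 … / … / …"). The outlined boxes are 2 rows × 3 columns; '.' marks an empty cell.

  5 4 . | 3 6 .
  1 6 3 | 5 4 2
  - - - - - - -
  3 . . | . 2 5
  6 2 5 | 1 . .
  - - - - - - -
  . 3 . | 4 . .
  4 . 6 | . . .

Step 1. [r5c5∈{1,5}] 5 has one home in row 5: r5c5 ⇒ r5c5=5.
Step 2. [r6c5∈{1,3}] 1 has one home in col 5: r6c5. So r6c5=1.
Step 3. [r5c3∈{1,2}] across row 5, 1 lands solely at r5c3, so r5c3=1.
Step 4. [r4c5∈{3}] r4c5's peers cover all but 3 ⇒ r4c5=3.
Step 5. [r1c3∈{2}] nothing but 2 survives at r1c3 ⇒ r1c3=2.
Step 6. [r5c6∈{6}] r5c6 has the single candidate 6 ⇒ r5c6=6.
Step 7. [r6c4∈{2}] only 2 remains possible at r6c4 ⇒ r6c4=2.
Step 8. [r1c6∈{1}] r1c6's peers cover all but 1 ⇒ r1c6=1.
Step 9. [r4c6∈{4}] r4c6's peers cover all but 4 ⇒ r4c6=4.
Step 10. [r3c4∈{6}] r3c4 has the single candidate 6, so r3c4=6.
Step 11. [r3c3∈{4}] nothing but 4 survives at r3c3. So r3c3=4.
Step 12. [r3c2∈{1}] r3c2 has the single candidate 1 ⇒ r3c2=1.
Step 13. [r5c1∈{2}] r5c1 has the single candidate 2. So r5c1=2.
Step 14. [r6c2∈{5}] nothing but 5 survives at r6c2, so r6c2=5.
Step 15. [r6c6∈{3}] only 3 remains possible at r6c6 ⇒ r6c6=3.

Answer: 5 4 2 3 6 1 / 1 6 3 5 4 2 / 3 1 4 6 2 5 / 6 2 5 1 3 4 / 2 3 1 4 5 6 / 4 5 6 2 1 3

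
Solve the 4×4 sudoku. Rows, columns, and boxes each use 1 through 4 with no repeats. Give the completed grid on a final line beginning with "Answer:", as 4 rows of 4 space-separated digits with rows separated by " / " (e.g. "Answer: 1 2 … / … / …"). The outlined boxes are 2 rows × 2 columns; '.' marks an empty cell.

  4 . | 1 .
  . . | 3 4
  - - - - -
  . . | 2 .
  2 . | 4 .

Step 1. [r3c1∈{1,3}] col 1 places 3 nowhere but r3c1. So r3c1=3.
Step 2. [r4c2∈{1}] nothing but 1 survives at r4c2. So r4c2=1.
Step 3. [r1c4∈{2}] r1c4 is down to just 2. So r1c4=2.
Step 4. [r3c2∈{4}] r3c2's peers cover all but 4 ⇒ r3c2=4.
Step 5. [r2c2∈{2}] only 2 remains possible at r2c2 ⇒ r2c2=2.
Step 6. [r4c4∈{3}] r4c4's peers cover all but 3. So r4c4=3.
Step 7. [r3c4∈{1}] nothing but 1 survives at r3c4. So r3c4=1.
Step 8. [r1c2∈{3}] nothing but 3 survives at r1c2 ⇒ r1c2=3.
Step 9. [r2c1∈{1}] r2c1 is down to just 1. So r2c1=1.

Answer: 4 3 1 2 / 1 2 3 4 / 3 4 2 1 / 2 1 4 3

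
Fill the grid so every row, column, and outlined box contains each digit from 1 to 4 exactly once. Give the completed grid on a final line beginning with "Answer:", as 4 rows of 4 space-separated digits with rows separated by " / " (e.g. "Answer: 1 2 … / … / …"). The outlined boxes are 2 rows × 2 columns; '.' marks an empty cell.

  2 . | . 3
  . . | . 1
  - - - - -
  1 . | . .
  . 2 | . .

Step 1. [r1c3∈{4}] only 4 remains possible at r1c3. So r1c3=4.
Step 2. [r3c4∈{2,4}] 2 has one home in col 4: r3c4 ⇒ r3c4=2.
Step 3. [r3c2∈{3,4}] 4 has one home in row 3: r3c2. So r3c2=4.
Step 4. [r4c1∈{3}] r4c1 has the single candidate 3, so r4c1=3.
Step 5. [r4c4∈{4}] r4c4 is down to just 4, so r4c4=4.
Step 6. [r4c3∈{1}] nothing but 1 survives at r4c3. So r4c3=1.
Step 7. [r2c2∈{3}] r2c2's peers cover all but 3, so r2c2=3.
Step 8. [r1c2∈{1}] r1c2's peers cover all but 1 ⇒ r1c2=1.
Step 9. [r2c3∈{2}] r2c3 is down to just 2, so r2c3=2.
Step 10. [r3c3∈{3}] r3c3's peers cover all but 3 ⇒ r3c3=3.
Step 11. [r2c1∈{4}] r2c1 is down to just 4. So r2c1=4.

Answer: 2 1 4 3 / 4 3 2 1 / 1 4 3 2 / 3 2 1 4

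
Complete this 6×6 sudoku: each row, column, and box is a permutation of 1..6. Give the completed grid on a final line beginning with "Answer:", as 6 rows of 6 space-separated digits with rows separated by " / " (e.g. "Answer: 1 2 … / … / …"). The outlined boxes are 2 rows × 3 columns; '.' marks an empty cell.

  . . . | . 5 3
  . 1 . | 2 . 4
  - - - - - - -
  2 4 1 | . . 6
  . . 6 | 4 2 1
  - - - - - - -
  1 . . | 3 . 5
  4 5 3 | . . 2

Step 1. [r2c5∈{6}] only 6 remains possible at r2c5. So r2c5=6.
Step 2. [r5c2∈{2,6}] r5c2 is the only open cell in row 5 admitting 6 ⇒ r5c2=6.
Step 3. [r2c1∈{3,5}] row 2 places 3 nowhere but r2c1 ⇒ r2c1=3.
Step 4. [r1c2∈{2}] only 2 remains possible at r1c2. So r1c2=2.
Step 5. [r6c5∈{1}] nothing but 1 survives at r6c5, so r6c5=1.
Step 6. [r3c4∈{5}] r3c4's peers cover all but 5 ⇒ r3c4=5.
Step 7. [r1c3∈{4}] only 4 remains possible at r1c3, so r1c3=4.
Step 8. [r4c1∈{5}] only 5 remains possible at r4c1. So r4c1=5.
Step 9. [r5c3∈{2}] r5c3 has the single candidate 2, so r5c3=2.
Step 10. [r1c4∈{1}] r1c4 has the single candidate 1 ⇒ r1c4=1.
Step 11. [r5c5∈{4}] only 4 remains possible at r5c5, so r5c5=4.
Step 12. [r6c4∈{6}] r6c4's peers cover all but 6 ⇒ r6c4=6.
Step 13. [r1c1∈{6}] r1c1's peers cover all but 6 ⇒ r1c1=6.
Step 14. [r4c2∈{3}] only 3 remains possible at r4c2 ⇒ r4c2=3.
Step 15. [r2c3∈{5}] r2c3's peers cover all but 5. So r2c3=5.
Step 16. [r3c5∈{3}] r3c5 has the single candidate 3 ⇒ r3c5=3.

Answer: 6 2 4 1 5 3 / 3 1 5 2 6 4 / 2 4 1 5 3 6 / 5 3 6 4 2 1 / 1 6 2 3 4 5 / 4 5 3 6 1 2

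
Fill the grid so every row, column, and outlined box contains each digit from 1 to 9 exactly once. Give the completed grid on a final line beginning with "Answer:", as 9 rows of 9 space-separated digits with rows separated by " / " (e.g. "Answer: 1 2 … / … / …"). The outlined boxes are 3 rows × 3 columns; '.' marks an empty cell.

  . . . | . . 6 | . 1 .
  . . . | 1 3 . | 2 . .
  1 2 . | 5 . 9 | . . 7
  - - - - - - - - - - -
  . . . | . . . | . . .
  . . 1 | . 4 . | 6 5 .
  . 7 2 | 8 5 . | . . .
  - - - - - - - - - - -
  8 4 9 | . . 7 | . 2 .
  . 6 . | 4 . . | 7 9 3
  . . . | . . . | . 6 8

Step 1. [r8c3∈{5}] nothing but 5 survives at r8c3 ⇒ r8c3=5.
Step 2. [r3c5∈{8}] only 8 remains possible at r3c5, so r3c5=8.
Step 3. [r6c1∈{3,4,6,9}] in row 6, 6 fits only at r6c1 ⇒ r6c1=6.
Step 4. [r5c2∈{3,8,9}] r5c2 is the only open cell in row 5 admitting 8. So r5c2=8.
Step 5. [r9c7∈{1,4,5}] row 9 places 4 nowhere but r9c7, so r9c7=4.
Step 6. [r5c4∈{2,3,7,9}] r5c4 is the only open cell in row 5 admitting 7, so r5c4=7.
Step 7. [r3c7∈{3}] r3c7 is down to just 3, so r3c7=3.
Step 8. [r3c8∈{4}] r3c8 is down to just 4, so r3c8=4.
Step 9. [r7c4∈{3,6}] across row 7, 3 lands solely at r7c4, so r7c4=3.
Step 10. [r6c9∈{1,4,9}] in row 6, 4 fits only at r6c9. So r6c9=4.
Step 11. [r6c7∈{1,9}] r6c7 is the only open cell in row 6 admitting 9 ⇒ r6c7=9.
Step 12. [r6c6∈{1,3}] r6c6 is the only open cell in row 6 admitting 1. So r6c6=1.
Step 13. [r5c1∈{3,9}] row 5 places 9 nowhere but r5c1. So r5c1=9.
Step 14. [r4c4∈{2,6,9}] r4c4 is the only open cell in col 4 admitting 6 ⇒ r4c4=6.
Step 15. [r8c1∈{2}] nothing but 2 survives at r8c1. So r8c1=2.
Step 16. [r2c9∈{5,6,9}] across col 9, 6 lands solely at r2c9, so r2c9=6.
Step 17. [r2c8∈{8}] r2c8 is down to just 8 ⇒ r2c8=8.
Step 18. [r1c7∈{5}] r1c7 has the single candidate 5. So r1c7=5.
Step 19. [r7c7∈{1}] r7c7 is down to just 1 ⇒ r7c7=1.
Step 20. [r1c5∈{2,7}] 7 has one home in col 5: r1c5, so r1c5=7.
Step 21. [r9c4∈{2,9}] r9c4 is the only open cell in col 4 admitting 9, so r9c4=9.
Step 22. [r5c9∈{2}] r5c9 has the single candidate 2 ⇒ r5c9=2.
Step 23. [r9c2∈{1,3}] r9c2 is the only open cell in col 2 admitting 1 ⇒ r9c2=1.
Step 24. [r9c5∈{2}] nothing but 2 survives at r9c5, so r9c5=2.
Step 25. [r2c6∈{4}] r2c6 is down to just 4. So r2c6=4.
Step 26. [r1c3∈{3,4,8}] r1c3 is the only open cell in row 1 admitting 8 ⇒ r1c3=8.
Step 27. [r2c2∈{5,9}] r2c2 is the only open cell in row 2 admitting 9. So r2c2=9.
Step 28. [r2c3∈{7}] r2c3 is down to just 7, so r2c3=7.
Step 29. [r4c3∈{3,4}] col 3 places 4 nowhere but r4c3. So r4c3=4.
Step 30. [r4c2∈{3,5}] across col 2, 5 lands solely at r4c2, so r4c2=5.
Step 31. [r4c1∈{3}] r4c1's peers cover all but 3 ⇒ r4c1=3.
Step 32. [r1c2∈{3}] r1c2 has the single candidate 3. So r1c2=3.
Step 33. [r3c3∈{6}] r3c3's peers cover all but 6, so r3c3=6.
Step 34. [r4c9∈{1}] r4c9 has the single candidate 1. So r4c9=1.
Step 35. [r1c9∈{9}] nothing but 9 survives at r1c9. So r1c9=9.
Step 36. [r7c5∈{6}] only 6 remains possible at r7c5, so r7c5=6.
Step 37. [r1c4∈{2}] only 2 remains possible at r1c4, so r1c4=2.
Step 38. [r2c1∈{5}] r2c1 is down to just 5 ⇒ r2c1=5.
Step 39. [r8c5∈{1}] r8c5 has the single candidate 1, so r8c5=1.
Step 40. [r4c7∈{8}] only 8 remains possible at r4c7. So r4c7=8.
Step 41. [r9c1∈{7}] only 7 remains possible at r9c1. So r9c1=7.
Step 42. [r4c8∈{7}] only 7 remains possible at r4c8 ⇒ r4c8=7.
Step 43. [r8c6∈{8}] only 8 remains possible at r8c6 ⇒ r8c6=8.
Step 44. [r9c3∈{3}] nothing but 3 survives at r9c3, so r9c3=3.
Step 45. [r1c1∈{4}] r1c1 is down to just 4 ⇒ r1c1=4.
Step 46. [r4c6∈{2}] nothing but 2 survives at r4c6. So r4c6=2.
Step 47. [r6c8∈{3}] nothing but 3 survives at r6c8. So r6c8=3.
Step 48. [r4c5∈{9}] only 9 remains possible at r4c5. So r4c5=9.
Step 49. [r5c6∈{3}] r5c6 is down to just 3, so r5c6=3.
Step 50. [r9c6∈{5}] r9c6 is down to just 5. So r9c6=5.
Step 51. [r7c9∈{5}] nothing but 5 survives at r7c9, so r7c9=5.

Answer: 4 3 8 2 7 6 5 1 9 / 5 9 7 1 3 4 2 8 6 / 1 2 6 5 8 9 3 4 7 / 3 5 4 6 9 2 8 7 1 / 9 8 1 7 4 3 6 5 2 / 6 7 2 8 5 1 9 3 4 / 8 4 9 3 6 7 1 2 5 / 2 6 5 4 1 8 7 9 3 / 7 1 3 9 2 5 4 6 8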